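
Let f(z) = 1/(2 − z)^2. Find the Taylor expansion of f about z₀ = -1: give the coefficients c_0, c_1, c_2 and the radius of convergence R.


Let w = z − z₀, so z = z₀ + w.
Then 2 − z = 2 − (z₀ + w) = (2 − z₀) − w = 3 − w.
f(z) = 1/(3 − w)^2 = (1/(3)^2) · (1 − w/(3))^{−2}.
By the binomial series (1−u)^{−2} = Σ_{n≥0} C(n+1, 1) u^n for |u|<1, with u = w/(3):
  c_n = C(n+1, 1) / (3)^(n+2).
  c_0 = 1/(3)^2 = 1/9.
  c_1 = 2/(3)^3 = 2/27.
  c_2 = 3/(3)^4 = 1/27.
The series is valid for |w/d| < 1, i.e. |z − z₀| < |d|.
Radius of convergence: R = |2 − z₀| = |3| = 3 (distance from z₀ to the singularity z = 2).

c_0 = 1/9, c_1 = 2/27, c_2 = 1/27; R = 3.


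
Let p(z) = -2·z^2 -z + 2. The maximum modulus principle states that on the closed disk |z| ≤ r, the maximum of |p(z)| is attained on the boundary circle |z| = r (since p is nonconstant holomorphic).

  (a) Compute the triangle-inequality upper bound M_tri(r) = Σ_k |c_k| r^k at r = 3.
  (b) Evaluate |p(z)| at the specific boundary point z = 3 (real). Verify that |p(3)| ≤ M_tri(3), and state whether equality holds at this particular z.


Coefficients: c_0 = 2, c_1 = -1, c_2 = -2. Radius r = 3.
Part (a). Triangle bound: M_tri(r) = Σ_k |c_k| r^k
  = |2|·3^0 + |-1|·3^1 + |-2|·3^2
  = 2 + 3 + 18 = 23.
This bounds M(r) := max_{|z|=r} |p(z)| from above; equality holds iff all terms c_k z^k can be made to align in phase at a single z on |z|=r.
Part (b). At z = 3 (real, on the circle |z| = r):
  p(3) = (2)·3^0 + (-1)·3^1 + (-2)·3^2 = -19.
  |p(3)| = 19.
Check: |p(3)| = 19 ≤ 23 = M_tri(3). ✓ Equality does not hold at z = 3 (the coefficients have mixed signs, so the terms do not all align in phase there).

M_tri(3) = 23; |p(3)| = 19; equality at z=3: no.


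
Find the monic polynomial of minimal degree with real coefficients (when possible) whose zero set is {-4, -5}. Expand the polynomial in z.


The polynomial is p(z) = ∏_{α ∈ S} (z − α), where S = {-4, -5}.
Expanding the product yields: p(z) = z^2 + 9·z + 20.
The resulting polynomial has degree 2 and real coefficients as required.

p(z) = z^2 + 9·z + 20.


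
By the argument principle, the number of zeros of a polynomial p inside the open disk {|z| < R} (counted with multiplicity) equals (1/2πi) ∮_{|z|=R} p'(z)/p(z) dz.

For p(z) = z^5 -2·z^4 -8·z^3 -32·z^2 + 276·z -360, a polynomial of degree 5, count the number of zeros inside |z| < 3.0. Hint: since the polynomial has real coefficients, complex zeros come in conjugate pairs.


The zeros of p are: 2, (3 + 1i), (3 - 1i), (-3 + 3i), (-3 - 3i).
Their magnitudes are: 2, 3.162, 3.162, 4.243, 4.243.
Zeros with |z| < R = 3.0: 2.
Count = 1.
By the argument principle, (1/2πi) ∮_{|z|=R} p'(z)/p(z) dz equals exactly this count.

Number of zeros inside |z| < 3.0: 1.


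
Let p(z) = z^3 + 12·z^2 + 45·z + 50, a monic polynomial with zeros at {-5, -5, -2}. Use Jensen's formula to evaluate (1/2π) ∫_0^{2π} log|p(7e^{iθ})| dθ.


Zeros: -5, -5, -2; r = 7.
Inside |z| < r: -5, -5, -2. Outside (|z| ≥ r): ∅.
p(0) = 50, so log|p(0)| = log(50) = 3.9120.
Apply Jensen: I(r) = log|p(0)| + Σ_k log(r/|z_k|), summed over zeros inside |z| < r.
  log(r/|z_k|) for z_k = -5: log(7/5) = 0.3365
  log(r/|z_k|) for z_k = -5: log(7/5) = 0.3365
  log(r/|z_k|) for z_k = -2: log(7/2) = 1.2528
Sum over inside zeros: 1.9257.
I(r) = log|p(0)| + (inside sum) = 3.9120 + 1.9257 = 5.8377.
Closed form (all zeros inside, monic): I(r) = n·log(r) = 3·log(7) = 5.8377. ✓

I(r) ≈ 5.8377.


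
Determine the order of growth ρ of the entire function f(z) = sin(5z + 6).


sin(w) is a linear combination of e^{iw} and e^{−iw} (or e^w, e^{−w} in the hyperbolic case), so |sin(w)| ≤ e^{|w|}. With w = 5z + 6, |w| ≤ 5|z| + 6 = 5r + 6 on |z| = r, giving M(r) ≤ e^{5r + 6}, so ρ ≤ 1. On a suitable ray (z = it for sin/cos; z = t for sinh/cosh, t real → ∞), |sin(5z + 6)| grows like e^{5|t|}/2, so ρ ≥ 1. Hence ρ = 1.
Therefore ρ = 1.

Order ρ = 1.


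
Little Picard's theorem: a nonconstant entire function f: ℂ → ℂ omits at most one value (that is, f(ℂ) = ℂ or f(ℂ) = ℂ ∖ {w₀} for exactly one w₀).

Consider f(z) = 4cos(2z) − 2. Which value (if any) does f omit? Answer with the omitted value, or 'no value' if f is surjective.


Little Picard bounds the complement of f(ℂ) to at most one point.
cos is entire and surjective onto ℂ: for every w ∈ ℂ, cos(ζ) = w has a solution ζ ∈ ℂ (e.g., via the complex inverse arccos). With ζ = 2z this gives z = ζ/(2). Then 4·cos(2z) takes every value in 4·ℂ = ℂ, and adding -2 is a bijection of ℂ. So f is surjective and omits no value. (Note: only on the real line is cos bounded by [−1, 1].)

Omitted value: no value.


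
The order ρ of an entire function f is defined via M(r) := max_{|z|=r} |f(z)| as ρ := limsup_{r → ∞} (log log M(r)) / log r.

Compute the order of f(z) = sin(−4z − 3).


sin(w) is a linear combination of e^{iw} and e^{−iw} (or e^w, e^{−w} in the hyperbolic case), so |sin(w)| ≤ e^{|w|}. With w = −4z − 3, |w| ≤ 4|z| + 3 = 4r + 3 on |z| = r, giving M(r) ≤ e^{4r + 3}, so ρ ≤ 1. On a suitable ray (z = it for sin/cos; z = t for sinh/cosh, t real → ∞), |sin(−4z − 3)| grows like e^{4|t|}/2, so ρ ≥ 1. Hence ρ = 1.
Therefore ρ = 1.

Order ρ = 1.


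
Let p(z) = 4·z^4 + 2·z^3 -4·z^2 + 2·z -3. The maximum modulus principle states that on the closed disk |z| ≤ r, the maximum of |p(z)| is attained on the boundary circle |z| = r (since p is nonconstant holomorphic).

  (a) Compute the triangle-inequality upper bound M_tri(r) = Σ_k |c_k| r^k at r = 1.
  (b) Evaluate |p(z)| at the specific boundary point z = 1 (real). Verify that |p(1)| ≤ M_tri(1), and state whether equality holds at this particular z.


Coefficients: c_0 = -3, c_1 = 2, c_2 = -4, c_3 = 2, c_4 = 4. Radius r = 1.
Part (a). Triangle bound: M_tri(r) = Σ_k |c_k| r^k
  = |-3|·1^0 + |2|·1^1 + |-4|·1^2 + |2|·1^3 + |4|·1^4
  = 3 + 2 + 4 + 2 + 4 = 15.
This bounds M(r) := max_{|z|=r} |p(z)| from above; equality holds iff all terms c_k z^k can be made to align in phase at a single z on |z|=r.
Part (b). At z = 1 (real, on the circle |z| = r):
  p(1) = (-3)·1^0 + (2)·1^1 + (-4)·1^2 + (2)·1^3 + (4)·1^4 = 1.
  |p(1)| = 1.
Check: |p(1)| = 1 ≤ 15 = M_tri(1). ✓ Equality does not hold at z = 1 (the coefficients have mixed signs, so the terms do not all align in phase there).

M_tri(1) = 15; |p(1)| = 1; equality at z=1: no.


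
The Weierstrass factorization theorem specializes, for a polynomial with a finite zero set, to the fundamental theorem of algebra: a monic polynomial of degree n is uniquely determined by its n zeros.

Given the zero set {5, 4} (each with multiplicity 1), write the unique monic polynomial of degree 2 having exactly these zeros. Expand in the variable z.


The polynomial is p(z) = ∏_{α ∈ S} (z − α), where S = {5, 4}.
Expanding the product yields: p(z) = z^2 -9·z + 20.
The resulting polynomial has degree 2 and real coefficients as required.

p(z) = z^2 -9·z + 20.


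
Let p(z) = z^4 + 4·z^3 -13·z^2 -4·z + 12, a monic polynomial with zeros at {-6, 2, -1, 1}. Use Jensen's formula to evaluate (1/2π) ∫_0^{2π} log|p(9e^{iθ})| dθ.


Zeros: -6, -1, 1, 2; r = 9.
Inside |z| < r: -6, -1, 1, 2. Outside (|z| ≥ r): ∅.
p(0) = 12, so log|p(0)| = log(12) = 2.4849.
Apply Jensen: I(r) = log|p(0)| + Σ_k log(r/|z_k|), summed over zeros inside |z| < r.
  log(r/|z_k|) for z_k = -6: log(9/6) = 0.4055
  log(r/|z_k|) for z_k = 2: log(9/2) = 1.5041
  log(r/|z_k|) for z_k = -1: log(9/1) = 2.1972
  log(r/|z_k|) for z_k = 1: log(9/1) = 2.1972
Sum over inside zeros: 6.3040.
I(r) = log|p(0)| + (inside sum) = 2.4849 + 6.3040 = 8.7889.
Closed form (all zeros inside, monic): I(r) = n·log(r) = 4·log(9) = 8.7889. ✓

I(r) ≈ 8.7889.


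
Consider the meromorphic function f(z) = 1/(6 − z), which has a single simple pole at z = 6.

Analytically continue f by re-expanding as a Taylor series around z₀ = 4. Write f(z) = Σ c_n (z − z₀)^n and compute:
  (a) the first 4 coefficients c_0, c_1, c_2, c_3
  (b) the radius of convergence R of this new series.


Let w = z − z₀, so z = z₀ + w.
Then 6 − z = 6 − (z₀ + w) = (6 − z₀) − w = 2 − w.
f(z) = 1/(2 − w) = (1/(2)) · 1/(1 − w/(2)) = Σ_{n≥0} w^n / (2)^(n+1).
So c_n = 1/(2)^(n+1):
  c_0 = 1/(2)^1 = 1/2.
  c_1 = 1/(2)^2 = 1/4.
  c_2 = 1/(2)^3 = 1/8.
  c_3 = 1/(2)^4 = 1/16.
The series is valid for |w/d| < 1, i.e. |z − z₀| < |d|.
Radius of convergence: R = |6 − z₀| = |2| = 2 (distance from z₀ to the singularity z = 6).

c_0 = 1/2, c_1 = 1/4, c_2 = 1/8, c_3 = 1/16; R = 2.


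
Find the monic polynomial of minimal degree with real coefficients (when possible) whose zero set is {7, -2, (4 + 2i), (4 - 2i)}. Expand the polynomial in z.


The polynomial is p(z) = ∏_{α ∈ S} (z − α), where S = {7, -2, (4 + 2i), (4 - 2i)}.
Expanding the product yields: p(z) = z^4 -13·z^3 + 46·z^2 + 12·z -280.
Note conjugate pairs combine to real quadratics: (z − (4+2i))(z − (4−2i)) = z² − 8z + 20.
The resulting polynomial has degree 4 and real coefficients as required.

p(z) = z^4 -13·z^3 + 46·z^2 + 12·z -280.


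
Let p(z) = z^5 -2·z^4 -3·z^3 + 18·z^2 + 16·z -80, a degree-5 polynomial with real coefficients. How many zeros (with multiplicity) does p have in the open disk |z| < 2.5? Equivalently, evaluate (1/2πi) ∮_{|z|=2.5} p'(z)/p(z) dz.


The zeros of p are: (-2 + 1i), (-2 - 1i), 2, (2 + 2i), (2 - 2i).
Their magnitudes are: 2.236, 2.236, 2, 2.828, 2.828.
Zeros with |z| < R = 2.5: (-2 + 1i), (-2 - 1i), 2.
Count = 3.
By the argument principle, (1/2πi) ∮_{|z|=R} p'(z)/p(z) dz equals exactly this count.

Number of zeros inside |z| < 2.5: 3.


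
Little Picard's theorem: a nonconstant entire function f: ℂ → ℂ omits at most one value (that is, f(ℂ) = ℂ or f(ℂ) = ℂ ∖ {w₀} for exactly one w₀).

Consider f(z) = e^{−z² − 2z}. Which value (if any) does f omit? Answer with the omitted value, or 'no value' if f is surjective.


Little Picard bounds the complement of f(ℂ) to at most one point.
The exponent g(z) = −z² − 2z is a nonconstant polynomial, hence surjective onto ℂ. So e^{g(z)} takes every value in {e^w : w ∈ ℂ} = ℂ ∖ {0}. Adding 0 shifts the range to ℂ ∖ {0}. f omits exactly 0.

Omitted value: 0.


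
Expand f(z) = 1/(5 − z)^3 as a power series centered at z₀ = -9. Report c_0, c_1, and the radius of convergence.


Let w = z − z₀, so z = z₀ + w.
Then 5 − z = 5 − (z₀ + w) = (5 − z₀) − w = 14 − w.
f(z) = 1/(14 − w)^3 = (1/(14)^3) · (1 − w/(14))^{−3}.
By the binomial series (1−u)^{−3} = Σ_{n≥0} C(n+2, 2) u^n for |u|<1, with u = w/(14):
  c_n = C(n+2, 2) / (14)^(n+3).
  c_0 = 1/(14)^3 = 1/2744.
  c_1 = 3/(14)^4 = 3/38416.
The series is valid for |w/d| < 1, i.e. |z − z₀| < |d|.
Radius of convergence: R = |5 − z₀| = |14| = 14 (distance from z₀ to the singularity z = 5).

c_0 = 1/2744, c_1 = 3/38416; R = 14.


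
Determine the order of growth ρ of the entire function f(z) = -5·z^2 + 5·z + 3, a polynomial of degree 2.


|f(z)| ≤ Σ|c_k|·r^k = O(r^2) as r → ∞. Polynomial growth is O(e^{r^ε}) for every ε > 0 (since r^2/e^{r^ε} → 0), so ρ ≤ ε for all ε > 0, i.e. ρ = 0. Every nonconstant polynomial has order 0.
Therefore ρ = 0.

Order ρ = 0.


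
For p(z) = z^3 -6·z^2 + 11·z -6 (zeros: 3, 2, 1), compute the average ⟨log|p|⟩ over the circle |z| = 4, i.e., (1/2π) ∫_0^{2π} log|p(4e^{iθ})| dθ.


Zeros: 1, 2, 3; r = 4.
Inside |z| < r: 1, 2, 3. Outside (|z| ≥ r): ∅.
p(0) = -6, so log|p(0)| = log(6) = 1.7918.
Apply Jensen: I(r) = log|p(0)| + Σ_k log(r/|z_k|), summed over zeros inside |z| < r.
  log(r/|z_k|) for z_k = 3: log(4/3) = 0.2877
  log(r/|z_k|) for z_k = 2: log(4/2) = 0.6931
  log(r/|z_k|) for z_k = 1: log(4/1) = 1.3863
Sum over inside zeros: 2.3671.
I(r) = log|p(0)| + (inside sum) = 1.7918 + 2.3671 = 4.1589.
Closed form (all zeros inside, monic): I(r) = n·log(r) = 3·log(4) = 4.1589. ✓

I(r) ≈ 4.1589.


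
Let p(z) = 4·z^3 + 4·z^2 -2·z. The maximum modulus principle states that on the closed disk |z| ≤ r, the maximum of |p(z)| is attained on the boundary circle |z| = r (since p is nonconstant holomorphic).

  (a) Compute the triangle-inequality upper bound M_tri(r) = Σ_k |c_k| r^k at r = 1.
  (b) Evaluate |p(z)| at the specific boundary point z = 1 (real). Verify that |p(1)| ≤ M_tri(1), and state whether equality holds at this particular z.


Coefficients: c_0 = 0, c_1 = -2, c_2 = 4, c_3 = 4. Radius r = 1.
Part (a). Triangle bound: M_tri(r) = Σ_k |c_k| r^k
  = |0|·1^0 + |-2|·1^1 + |4|·1^2 + |4|·1^3
  = 0 + 2 + 4 + 4 = 10.
This bounds M(r) := max_{|z|=r} |p(z)| from above; equality holds iff all terms c_k z^k can be made to align in phase at a single z on |z|=r.
Part (b). At z = 1 (real, on the circle |z| = r):
  p(1) = (0)·1^0 + (-2)·1^1 + (4)·1^2 + (4)·1^3 = 6.
  |p(1)| = 6.
Check: |p(1)| = 6 ≤ 10 = M_tri(1). ✓ Equality does not hold at z = 1 (the coefficients have mixed signs, so the terms do not all align in phase there).

M_tri(1) = 10; |p(1)| = 6; equality at z=1: no.


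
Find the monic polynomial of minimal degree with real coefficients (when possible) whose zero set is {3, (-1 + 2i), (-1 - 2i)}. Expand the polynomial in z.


The polynomial is p(z) = ∏_{α ∈ S} (z − α), where S = {3, (-1 + 2i), (-1 - 2i)}.
Expanding the product yields: p(z) = z^3 -z^2 -z -15.
Note conjugate pairs combine to real quadratics: (z − (-1+2i))(z − (-1−2i)) = z² + 2z + 5.
The resulting polynomial has degree 3 and real coefficients as required.

p(z) = z^3 -z^2 -z -15.


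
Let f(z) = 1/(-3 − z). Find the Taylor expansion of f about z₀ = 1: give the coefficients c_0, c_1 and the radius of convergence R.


Let w = z − z₀, so z = z₀ + w.
Then -3 − z = -3 − (z₀ + w) = (-3 − z₀) − w = -4 − w.
f(z) = 1/(-4 − w) = (1/(-4)) · 1/(1 − w/(-4)) = Σ_{n≥0} w^n / (-4)^(n+1).
So c_n = 1/(-4)^(n+1):
  c_0 = 1/(-4)^1 = -1/4.
  c_1 = 1/(-4)^2 = 1/16.
The series is valid for |w/d| < 1, i.e. |z − z₀| < |d|.
Radius of convergence: R = |-3 − z₀| = |-4| = 4 (distance from z₀ to the singularity z = -3).

c_0 = -1/4, c_1 = 1/16; R = 4.


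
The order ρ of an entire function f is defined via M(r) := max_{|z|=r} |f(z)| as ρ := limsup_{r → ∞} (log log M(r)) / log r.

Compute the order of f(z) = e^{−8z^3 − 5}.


|e^{−8z^3 − 5}| = e^{Re(-8·z^3) + -5} ≤ e^{8|z|^3 + -5} = e^{8r^3 + -5} on |z| = r, so ρ ≤ 3. Choosing z on |z|=r so that -8·z^3 is real positive (always possible by picking arg z appropriately) gives |f(z)| = e^{8r^3 + -5}, matching the bound. The additive constant -5 does not affect log log M(r) ~ 3·log r. Hence ρ = 3.
Therefore ρ = 3.

Order ρ = 3.


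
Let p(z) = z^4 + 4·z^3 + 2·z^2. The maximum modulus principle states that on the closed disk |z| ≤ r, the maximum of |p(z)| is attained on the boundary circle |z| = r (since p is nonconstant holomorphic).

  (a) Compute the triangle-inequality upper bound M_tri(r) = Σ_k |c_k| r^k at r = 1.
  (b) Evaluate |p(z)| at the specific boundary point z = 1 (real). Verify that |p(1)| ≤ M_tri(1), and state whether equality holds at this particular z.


Coefficients: c_0 = 0, c_1 = 0, c_2 = 2, c_3 = 4, c_4 = 1. Radius r = 1.
Part (a). Triangle bound: M_tri(r) = Σ_k |c_k| r^k
  = |0|·1^0 + |0|·1^1 + |2|·1^2 + |4|·1^3 + |1|·1^4
  = 0 + 0 + 2 + 4 + 1 = 7.
This bounds M(r) := max_{|z|=r} |p(z)| from above; equality holds iff all terms c_k z^k can be made to align in phase at a single z on |z|=r.
Part (b). At z = 1 (real, on the circle |z| = r):
  p(1) = (0)·1^0 + (0)·1^1 + (2)·1^2 + (4)·1^3 + (1)·1^4 = 7.
  |p(1)| = 7.
Since all nonzero coefficients share the same sign, |p(1)| = 7 = M_tri(1); the triangle bound is attained at z = 1, so in fact M(r) = 7.

M_tri(1) = 7; |p(1)| = 7; equality at z=1: yes.


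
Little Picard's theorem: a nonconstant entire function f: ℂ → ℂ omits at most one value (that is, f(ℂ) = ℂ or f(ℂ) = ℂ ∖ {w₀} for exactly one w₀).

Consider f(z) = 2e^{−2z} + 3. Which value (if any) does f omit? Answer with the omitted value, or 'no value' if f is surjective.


Little Picard bounds the complement of f(ℂ) to at most one point.
e^{−2z} is never zero on ℂ, so 2·e^{−2z} takes every value in ℂ ∖ {0}. Adding 3 shifts the range to ℂ ∖ {3}. Thus f omits exactly the value 3.

Omitted value: 3.


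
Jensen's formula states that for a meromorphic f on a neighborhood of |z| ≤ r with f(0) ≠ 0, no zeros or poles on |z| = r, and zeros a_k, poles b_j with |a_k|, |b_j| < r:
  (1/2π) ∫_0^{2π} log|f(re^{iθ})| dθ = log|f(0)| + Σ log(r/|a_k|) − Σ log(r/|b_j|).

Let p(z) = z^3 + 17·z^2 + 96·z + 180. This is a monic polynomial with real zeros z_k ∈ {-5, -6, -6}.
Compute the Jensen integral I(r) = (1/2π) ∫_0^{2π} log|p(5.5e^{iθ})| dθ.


Zeros: -6, -6, -5; r = 5.5.
Inside |z| < r: -5. Outside (|z| ≥ r): -6, -6.
p(0) = 180, so log|p(0)| = log(180) = 5.1930.
Apply Jensen: I(r) = log|p(0)| + Σ_k log(r/|z_k|), summed over zeros inside |z| < r.
  log(r/|z_k|) for z_k = -5: log(5.5/5) = 0.0953
  Outside zeros (-6, -6) contribute nothing to the Jensen sum.
Sum over inside zeros: 0.0953.
I(r) = log|p(0)| + (inside sum) = 5.1930 + 0.0953 = 5.2883.
Note: since some zeros are outside |z| ≤ r, the simplified n·log(r) form does NOT apply — only the inside zeros contribute.

I(r) ≈ 5.2883.


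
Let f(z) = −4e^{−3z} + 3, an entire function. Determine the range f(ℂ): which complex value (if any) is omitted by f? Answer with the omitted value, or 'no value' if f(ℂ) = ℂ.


Little Picard bounds the complement of f(ℂ) to at most one point.
e^{−3z} is never zero on ℂ, so -4·e^{−3z} takes every value in ℂ ∖ {0}. Adding 3 shifts the range to ℂ ∖ {3}. Thus f omits exactly the value 3.

Omitted value: 3.


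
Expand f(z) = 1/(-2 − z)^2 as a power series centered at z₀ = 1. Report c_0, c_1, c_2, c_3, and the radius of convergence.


Let w = z − z₀, so z = z₀ + w.
Then -2 − z = -2 − (z₀ + w) = (-2 − z₀) − w = -3 − w.
f(z) = 1/(-3 − w)^2 = (1/(-3)^2) · (1 − w/(-3))^{−2}.
By the binomial series (1−u)^{−2} = Σ_{n≥0} C(n+1, 1) u^n for |u|<1, with u = w/(-3):
  c_n = C(n+1, 1) / (-3)^(n+2).
  c_0 = 1/(-3)^2 = 1/9.
  c_1 = 2/(-3)^3 = -2/27.
  c_2 = 3/(-3)^4 = 1/27.
  c_3 = 4/(-3)^5 = -4/243.
The series is valid for |w/d| < 1, i.e. |z − z₀| < |d|.
Radius of convergence: R = |-2 − z₀| = |-3| = 3 (distance from z₀ to the singularity z = -2).

c_0 = 1/9, c_1 = -2/27, c_2 = 1/27, c_3 = -4/243; R = 3.


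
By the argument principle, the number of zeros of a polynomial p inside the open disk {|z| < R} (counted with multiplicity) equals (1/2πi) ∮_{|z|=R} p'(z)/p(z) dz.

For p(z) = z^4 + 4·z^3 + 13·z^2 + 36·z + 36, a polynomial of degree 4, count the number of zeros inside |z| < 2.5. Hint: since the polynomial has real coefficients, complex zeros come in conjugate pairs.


The zeros of p are: (0 + 3i), (0 - 3i), -2, -2.
Their magnitudes are: 3, 3, 2, 2.
Zeros with |z| < R = 2.5: -2, -2.
Count = 2.
By the argument principle, (1/2πi) ∮_{|z|=R} p'(z)/p(z) dz equals exactly this count.

Number of zeros inside |z| < 2.5: 2.


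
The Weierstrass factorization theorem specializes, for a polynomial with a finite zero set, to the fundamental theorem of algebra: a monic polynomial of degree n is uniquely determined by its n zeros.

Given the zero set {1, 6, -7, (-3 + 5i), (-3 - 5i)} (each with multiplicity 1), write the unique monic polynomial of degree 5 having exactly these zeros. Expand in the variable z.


The polynomial is p(z) = ∏_{α ∈ S} (z − α), where S = {1, 6, -7, (-3 + 5i), (-3 - 5i)}.
Expanding the product yields: p(z) = z^5 + 6·z^4 -9·z^3 -216·z^2 -1210·z + 1428.
Note conjugate pairs combine to real quadratics: (z − (-3+5i))(z − (-3−5i)) = z² + 6z + 34.
The resulting polynomial has degree 5 and real coefficients as required.

p(z) = z^5 + 6·z^4 -9·z^3 -216·z^2 -1210·z + 1428.


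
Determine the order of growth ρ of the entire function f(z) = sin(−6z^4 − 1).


Write sin(w) = (e^{iw} ± e^{−iw})/(2 or 2i), so |sin(w)| ≤ e^{|w|}. With w = −6z^4 − 1, |w| ≤ 6r^4 + 1 on |z|=r, giving M(r) ≤ e^{6r^4 + 1} and ρ ≤ 4. For the lower bound, choose z on |z|=r with -6z^4 purely imaginary of modulus 6r^4; then |sin(−6z^4 − 1)| grows like e^{6r^4}/2, so ρ ≥ 4. Hence ρ = 4.
Therefore ρ = 4.

Order ρ = 4.


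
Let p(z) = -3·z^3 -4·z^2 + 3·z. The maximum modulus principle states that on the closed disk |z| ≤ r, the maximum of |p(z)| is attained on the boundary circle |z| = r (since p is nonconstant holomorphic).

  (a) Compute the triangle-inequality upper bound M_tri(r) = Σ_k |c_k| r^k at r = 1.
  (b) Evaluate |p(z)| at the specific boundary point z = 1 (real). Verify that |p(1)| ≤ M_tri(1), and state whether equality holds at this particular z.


Coefficients: c_0 = 0, c_1 = 3, c_2 = -4, c_3 = -3. Radius r = 1.
Part (a). Triangle bound: M_tri(r) = Σ_k |c_k| r^k
  = |0|·1^0 + |3|·1^1 + |-4|·1^2 + |-3|·1^3
  = 0 + 3 + 4 + 3 = 10.
This bounds M(r) := max_{|z|=r} |p(z)| from above; equality holds iff all terms c_k z^k can be made to align in phase at a single z on |z|=r.
Part (b). At z = 1 (real, on the circle |z| = r):
  p(1) = (0)·1^0 + (3)·1^1 + (-4)·1^2 + (-3)·1^3 = -4.
  |p(1)| = 4.
Check: |p(1)| = 4 ≤ 10 = M_tri(1). ✓ Equality does not hold at z = 1 (the coefficients have mixed signs, so the terms do not all align in phase there).

M_tri(1) = 10; |p(1)| = 4; equality at z=1: no.


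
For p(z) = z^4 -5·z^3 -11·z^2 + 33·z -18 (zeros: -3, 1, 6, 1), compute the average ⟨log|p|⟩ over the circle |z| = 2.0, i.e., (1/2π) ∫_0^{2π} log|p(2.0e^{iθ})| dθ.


Zeros: -3, 1, 1, 6; r = 2.0.
Inside |z| < r: 1, 1. Outside (|z| ≥ r): -3, 6.
p(0) = -18, so log|p(0)| = log(18) = 2.8904.
Apply Jensen: I(r) = log|p(0)| + Σ_k log(r/|z_k|), summed over zeros inside |z| < r.
  log(r/|z_k|) for z_k = 1: log(2.0/1) = 0.6931
  log(r/|z_k|) for z_k = 1: log(2.0/1) = 0.6931
  Outside zeros (-3, 6) contribute nothing to the Jensen sum.
Sum over inside zeros: 1.3863.
I(r) = log|p(0)| + (inside sum) = 2.8904 + 1.3863 = 4.2767.
Note: since some zeros are outside |z| ≤ r, the simplified n·log(r) form does NOT apply — only the inside zeros contribute.

I(r) ≈ 4.2767.


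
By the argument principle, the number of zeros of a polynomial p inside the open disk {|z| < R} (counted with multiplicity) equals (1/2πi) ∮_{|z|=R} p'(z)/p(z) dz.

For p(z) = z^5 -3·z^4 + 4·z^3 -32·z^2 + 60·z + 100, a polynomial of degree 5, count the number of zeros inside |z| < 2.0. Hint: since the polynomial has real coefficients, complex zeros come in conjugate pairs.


The zeros of p are: (-1 + 3i), (-1 - 3i), (3 + 1i), (3 - 1i), -1.
Their magnitudes are: 3.162, 3.162, 3.162, 3.162, 1.
Zeros with |z| < R = 2.0: -1.
Count = 1.
By the argument principle, (1/2πi) ∮_{|z|=R} p'(z)/p(z) dz equals exactly this count.

Number of zeros inside |z| < 2.0: 1.


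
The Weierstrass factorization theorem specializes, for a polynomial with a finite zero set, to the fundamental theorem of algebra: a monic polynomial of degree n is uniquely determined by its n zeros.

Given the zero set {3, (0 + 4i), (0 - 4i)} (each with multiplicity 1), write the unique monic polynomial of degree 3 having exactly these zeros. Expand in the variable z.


The polynomial is p(z) = ∏_{α ∈ S} (z − α), where S = {3, (0 + 4i), (0 - 4i)}.
Expanding the product yields: p(z) = z^3 -3·z^2 + 16·z -48.
Note conjugate pairs combine to real quadratics: (z − (0+4i))(z − (0−4i)) = z² + 16.
The resulting polynomial has degree 3 and real coefficients as required.

p(z) = z^3 -3·z^2 + 16·z -48.


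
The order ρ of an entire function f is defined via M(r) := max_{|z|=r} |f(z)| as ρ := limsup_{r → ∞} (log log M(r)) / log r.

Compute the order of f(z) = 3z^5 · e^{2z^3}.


M(r) = max_{|z|=r} |3|·|z|^5·|e^{2z^3}| = 3·r^5 · e^{2r^3} (the factors attain their maxima compatibly on |z|=r). Then log M(r) = log 3 + 5·log r + 2r^3, dominated by the last term, so log log M(r) ~ 3·log r. The polynomial factor 3z^5 contributes only a log r term and does not affect the order. ρ = 3.
Therefore ρ = 3.

Order ρ = 3.


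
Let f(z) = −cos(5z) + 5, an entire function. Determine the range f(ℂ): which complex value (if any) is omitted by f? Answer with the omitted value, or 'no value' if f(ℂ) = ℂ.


Little Picard bounds the complement of f(ℂ) to at most one point.
cos is entire and surjective onto ℂ: for every w ∈ ℂ, cos(ζ) = w has a solution ζ ∈ ℂ (e.g., via the complex inverse arccos). With ζ = 5z this gives z = ζ/(5). Then -1·cos(5z) takes every value in -1·ℂ = ℂ, and adding 5 is a bijection of ℂ. So f is surjective and omits no value. (Note: only on the real line is cos bounded by [−1, 1].)

Omitted value: no value.


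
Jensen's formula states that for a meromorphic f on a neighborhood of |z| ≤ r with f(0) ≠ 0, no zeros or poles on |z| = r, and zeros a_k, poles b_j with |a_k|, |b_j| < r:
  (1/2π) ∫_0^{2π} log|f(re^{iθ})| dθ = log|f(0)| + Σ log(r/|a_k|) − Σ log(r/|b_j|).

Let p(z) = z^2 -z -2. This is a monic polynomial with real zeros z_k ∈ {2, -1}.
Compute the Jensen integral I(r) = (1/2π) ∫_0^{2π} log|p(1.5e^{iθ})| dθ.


Zeros: -1, 2; r = 1.5.
Inside |z| < r: -1. Outside (|z| ≥ r): 2.
p(0) = -2, so log|p(0)| = log(2) = 0.6931.
Apply Jensen: I(r) = log|p(0)| + Σ_k log(r/|z_k|), summed over zeros inside |z| < r.
  log(r/|z_k|) for z_k = -1: log(1.5/1) = 0.4055
  Outside zeros (2) contribute nothing to the Jensen sum.
Sum over inside zeros: 0.4055.
I(r) = log|p(0)| + (inside sum) = 0.6931 + 0.4055 = 1.0986.
Note: since some zeros are outside |z| ≤ r, the simplified n·log(r) form does NOT apply — only the inside zeros contribute.

I(r) ≈ 1.0986.


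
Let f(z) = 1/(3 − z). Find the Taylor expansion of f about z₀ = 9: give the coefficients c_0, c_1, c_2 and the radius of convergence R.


Let w = z − z₀, so z = z₀ + w.
Then 3 − z = 3 − (z₀ + w) = (3 − z₀) − w = -6 − w.
f(z) = 1/(-6 − w) = (1/(-6)) · 1/(1 − w/(-6)) = Σ_{n≥0} w^n / (-6)^(n+1).
So c_n = 1/(-6)^(n+1):
  c_0 = 1/(-6)^1 = -1/6.
  c_1 = 1/(-6)^2 = 1/36.
  c_2 = 1/(-6)^3 = -1/216.
The series is valid for |w/d| < 1, i.e. |z − z₀| < |d|.
Radius of convergence: R = |3 − z₀| = |-6| = 6 (distance from z₀ to the singularity z = 3).

c_0 = -1/6, c_1 = 1/36, c_2 = -1/216; R = 6.


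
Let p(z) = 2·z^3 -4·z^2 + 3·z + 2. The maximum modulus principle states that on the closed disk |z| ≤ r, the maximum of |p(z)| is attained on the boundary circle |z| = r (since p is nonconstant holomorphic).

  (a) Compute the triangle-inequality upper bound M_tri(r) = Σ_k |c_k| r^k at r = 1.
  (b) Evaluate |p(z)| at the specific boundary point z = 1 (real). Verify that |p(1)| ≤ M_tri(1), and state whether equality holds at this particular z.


Coefficients: c_0 = 2, c_1 = 3, c_2 = -4, c_3 = 2. Radius r = 1.
Part (a). Triangle bound: M_tri(r) = Σ_k |c_k| r^k
  = |2|·1^0 + |3|·1^1 + |-4|·1^2 + |2|·1^3
  = 2 + 3 + 4 + 2 = 11.
This bounds M(r) := max_{|z|=r} |p(z)| from above; equality holds iff all terms c_k z^k can be made to align in phase at a single z on |z|=r.
Part (b). At z = 1 (real, on the circle |z| = r):
  p(1) = (2)·1^0 + (3)·1^1 + (-4)·1^2 + (2)·1^3 = 3.
  |p(1)| = 3.
Check: |p(1)| = 3 ≤ 11 = M_tri(1). ✓ Equality does not hold at z = 1 (the coefficients have mixed signs, so the terms do not all align in phase there).

M_tri(1) = 11; |p(1)| = 3; equality at z=1: no.


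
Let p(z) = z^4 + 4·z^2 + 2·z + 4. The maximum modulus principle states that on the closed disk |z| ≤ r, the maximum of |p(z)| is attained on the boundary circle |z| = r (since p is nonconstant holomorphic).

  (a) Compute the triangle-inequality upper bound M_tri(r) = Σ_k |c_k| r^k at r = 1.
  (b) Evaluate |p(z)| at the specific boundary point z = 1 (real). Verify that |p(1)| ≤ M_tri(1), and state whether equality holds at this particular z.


Coefficients: c_0 = 4, c_1 = 2, c_2 = 4, c_3 = 0, c_4 = 1. Radius r = 1.
Part (a). Triangle bound: M_tri(r) = Σ_k |c_k| r^k
  = |4|·1^0 + |2|·1^1 + |4|·1^2 + |0|·1^3 + |1|·1^4
  = 4 + 2 + 4 + 0 + 1 = 11.
This bounds M(r) := max_{|z|=r} |p(z)| from above; equality holds iff all terms c_k z^k can be made to align in phase at a single z on |z|=r.
Part (b). At z = 1 (real, on the circle |z| = r):
  p(1) = (4)·1^0 + (2)·1^1 + (4)·1^2 + (0)·1^3 + (1)·1^4 = 11.
  |p(1)| = 11.
Since all nonzero coefficients share the same sign, |p(1)| = 11 = M_tri(1); the triangle bound is attained at z = 1, so in fact M(r) = 11.

M_tri(1) = 11; |p(1)| = 11; equality at z=1: yes.


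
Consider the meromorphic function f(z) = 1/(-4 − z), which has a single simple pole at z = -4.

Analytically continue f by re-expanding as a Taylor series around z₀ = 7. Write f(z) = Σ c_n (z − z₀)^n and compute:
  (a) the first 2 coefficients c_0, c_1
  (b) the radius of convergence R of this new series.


Let w = z − z₀, so z = z₀ + w.
Then -4 − z = -4 − (z₀ + w) = (-4 − z₀) − w = -11 − w.
f(z) = 1/(-11 − w) = (1/(-11)) · 1/(1 − w/(-11)) = Σ_{n≥0} w^n / (-11)^(n+1).
So c_n = 1/(-11)^(n+1):
  c_0 = 1/(-11)^1 = -1/11.
  c_1 = 1/(-11)^2 = 1/121.
The series is valid for |w/d| < 1, i.e. |z − z₀| < |d|.
Radius of convergence: R = |-4 − z₀| = |-11| = 11 (distance from z₀ to the singularity z = -4).

c_0 = -1/11, c_1 = 1/121; R = 11.


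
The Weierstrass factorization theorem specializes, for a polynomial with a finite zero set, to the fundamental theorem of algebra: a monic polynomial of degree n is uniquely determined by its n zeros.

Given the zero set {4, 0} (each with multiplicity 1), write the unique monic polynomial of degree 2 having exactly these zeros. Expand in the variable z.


The polynomial is p(z) = ∏_{α ∈ S} (z − α), where S = {4, 0}.
Expanding the product yields: p(z) = z^2 -4·z.
The resulting polynomial has degree 2 and real coefficients as required.

p(z) = z^2 -4·z.


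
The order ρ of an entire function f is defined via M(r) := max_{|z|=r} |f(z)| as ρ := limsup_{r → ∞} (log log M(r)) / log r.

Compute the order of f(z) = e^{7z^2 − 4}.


|e^{7z^2 − 4}| = e^{Re(7·z^2) + -4} ≤ e^{7|z|^2 + -4} = e^{7r^2 + -4} on |z| = r, so ρ ≤ 2. Choosing z on |z|=r so that 7·z^2 is real positive (always possible by picking arg z appropriately) gives |f(z)| = e^{7r^2 + -4}, matching the bound. The additive constant -4 does not affect log log M(r) ~ 2·log r. Hence ρ = 2.
Therefore ρ = 2.

Order ρ = 2.


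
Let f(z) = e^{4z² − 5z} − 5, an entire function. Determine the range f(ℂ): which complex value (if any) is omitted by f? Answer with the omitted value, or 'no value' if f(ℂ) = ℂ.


Little Picard bounds the complement of f(ℂ) to at most one point.
The exponent g(z) = 4z² − 5z is a nonconstant polynomial, hence surjective onto ℂ. So e^{g(z)} takes every value in {e^w : w ∈ ℂ} = ℂ ∖ {0}. Adding -5 shifts the range to ℂ ∖ {-5}. f omits exactly -5.

Omitted value: -5.


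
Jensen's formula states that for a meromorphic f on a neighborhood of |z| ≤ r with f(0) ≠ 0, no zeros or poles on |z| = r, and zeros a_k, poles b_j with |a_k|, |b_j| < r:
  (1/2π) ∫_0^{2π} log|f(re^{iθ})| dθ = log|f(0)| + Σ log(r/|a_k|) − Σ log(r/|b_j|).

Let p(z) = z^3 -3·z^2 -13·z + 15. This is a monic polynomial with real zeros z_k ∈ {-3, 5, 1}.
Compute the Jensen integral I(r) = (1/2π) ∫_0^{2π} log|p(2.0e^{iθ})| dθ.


Zeros: -3, 1, 5; r = 2.0.
Inside |z| < r: 1. Outside (|z| ≥ r): -3, 5.
p(0) = 15, so log|p(0)| = log(15) = 2.7081.
Apply Jensen: I(r) = log|p(0)| + Σ_k log(r/|z_k|), summed over zeros inside |z| < r.
  log(r/|z_k|) for z_k = 1: log(2.0/1) = 0.6931
  Outside zeros (-3, 5) contribute nothing to the Jensen sum.
Sum over inside zeros: 0.6931.
I(r) = log|p(0)| + (inside sum) = 2.7081 + 0.6931 = 3.4012.
Note: since some zeros are outside |z| ≤ r, the simplified n·log(r) form does NOT apply — only the inside zeros contribute.

I(r) ≈ 3.4012.


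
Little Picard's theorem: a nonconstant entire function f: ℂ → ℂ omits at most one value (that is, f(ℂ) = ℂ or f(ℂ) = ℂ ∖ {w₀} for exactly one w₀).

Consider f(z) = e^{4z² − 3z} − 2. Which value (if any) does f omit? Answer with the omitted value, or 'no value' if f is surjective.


Little Picard bounds the complement of f(ℂ) to at most one point.
The exponent g(z) = 4z² − 3z is a nonconstant polynomial, hence surjective onto ℂ. So e^{g(z)} takes every value in {e^w : w ∈ ℂ} = ℂ ∖ {0}. Adding -2 shifts the range to ℂ ∖ {-2}. f omits exactly -2.

Omitted value: -2.


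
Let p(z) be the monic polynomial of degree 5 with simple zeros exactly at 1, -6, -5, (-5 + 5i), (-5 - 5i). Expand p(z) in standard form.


The polynomial is p(z) = ∏_{α ∈ S} (z − α), where S = {1, -6, -5, (-5 + 5i), (-5 - 5i)}.
Expanding the product yields: p(z) = z^5 + 20·z^4 + 169·z^3 + 660·z^2 + 650·z -1500.
Note conjugate pairs combine to real quadratics: (z − (-5+5i))(z − (-5−5i)) = z² + 10z + 50.
The resulting polynomial has degree 5 and real coefficients as required.

p(z) = z^5 + 20·z^4 + 169·z^3 + 660·z^2 + 650·z -1500.


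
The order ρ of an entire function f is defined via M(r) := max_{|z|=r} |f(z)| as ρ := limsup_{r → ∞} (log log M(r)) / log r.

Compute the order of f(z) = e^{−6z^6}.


|e^{−6z^6}| = e^{Re(-6·z^6) + 0} ≤ e^{6|z|^6 + 0} = e^{6r^6 + 0} on |z| = r, so ρ ≤ 6. Choosing z on |z|=r so that -6·z^6 is real positive (always possible by picking arg z appropriately) gives |f(z)| = e^{6r^6 + 0}, matching the bound. The additive constant 0 does not affect log log M(r) ~ 6·log r. Hence ρ = 6.
Therefore ρ = 6.

Order ρ = 6.


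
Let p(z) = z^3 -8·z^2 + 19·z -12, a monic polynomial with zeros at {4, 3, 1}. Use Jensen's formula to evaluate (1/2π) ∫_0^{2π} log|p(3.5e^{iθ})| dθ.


Zeros: 1, 3, 4; r = 3.5.
Inside |z| < r: 1, 3. Outside (|z| ≥ r): 4.
p(0) = -12, so log|p(0)| = log(12) = 2.4849.
Apply Jensen: I(r) = log|p(0)| + Σ_k log(r/|z_k|), summed over zeros inside |z| < r.
  log(r/|z_k|) for z_k = 3: log(3.5/3) = 0.1542
  log(r/|z_k|) for z_k = 1: log(3.5/1) = 1.2528
  Outside zeros (4) contribute nothing to the Jensen sum.
Sum over inside zeros: 1.4069.
I(r) = log|p(0)| + (inside sum) = 2.4849 + 1.4069 = 3.8918.
Note: since some zeros are outside |z| ≤ r, the simplified n·log(r) form does NOT apply — only the inside zeros contribute.

I(r) ≈ 3.8918.


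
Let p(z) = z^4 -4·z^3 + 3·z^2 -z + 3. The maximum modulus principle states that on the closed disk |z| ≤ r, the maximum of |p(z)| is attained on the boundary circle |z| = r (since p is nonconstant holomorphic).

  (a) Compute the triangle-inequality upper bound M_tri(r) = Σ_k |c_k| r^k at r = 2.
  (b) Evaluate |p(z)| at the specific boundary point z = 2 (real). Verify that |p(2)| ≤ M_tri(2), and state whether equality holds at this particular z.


Coefficients: c_0 = 3, c_1 = -1, c_2 = 3, c_3 = -4, c_4 = 1. Radius r = 2.
Part (a). Triangle bound: M_tri(r) = Σ_k |c_k| r^k
  = |3|·2^0 + |-1|·2^1 + |3|·2^2 + |-4|·2^3 + |1|·2^4
  = 3 + 2 + 12 + 32 + 16 = 65.
This bounds M(r) := max_{|z|=r} |p(z)| from above; equality holds iff all terms c_k z^k can be made to align in phase at a single z on |z|=r.
Part (b). At z = 2 (real, on the circle |z| = r):
  p(2) = (3)·2^0 + (-1)·2^1 + (3)·2^2 + (-4)·2^3 + (1)·2^4 = -3.
  |p(2)| = 3.
Check: |p(2)| = 3 ≤ 65 = M_tri(2). ✓ Equality does not hold at z = 2 (the coefficients have mixed signs, so the terms do not all align in phase there).

M_tri(2) = 65; |p(2)| = 3; equality at z=2: no.


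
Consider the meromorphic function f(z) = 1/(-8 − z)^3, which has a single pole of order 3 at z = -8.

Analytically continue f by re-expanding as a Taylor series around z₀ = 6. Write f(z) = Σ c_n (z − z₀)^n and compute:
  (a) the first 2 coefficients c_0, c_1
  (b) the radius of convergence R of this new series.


Let w = z − z₀, so z = z₀ + w.
Then -8 − z = -8 − (z₀ + w) = (-8 − z₀) − w = -14 − w.
f(z) = 1/(-14 − w)^3 = (1/(-14)^3) · (1 − w/(-14))^{−3}.
By the binomial series (1−u)^{−3} = Σ_{n≥0} C(n+2, 2) u^n for |u|<1, with u = w/(-14):
  c_n = C(n+2, 2) / (-14)^(n+3).
  c_0 = 1/(-14)^3 = -1/2744.
  c_1 = 3/(-14)^4 = 3/38416.
The series is valid for |w/d| < 1, i.e. |z − z₀| < |d|.
Radius of convergence: R = |-8 − z₀| = |-14| = 14 (distance from z₀ to the singularity z = -8).

c_0 = -1/2744, c_1 = 3/38416; R = 14.


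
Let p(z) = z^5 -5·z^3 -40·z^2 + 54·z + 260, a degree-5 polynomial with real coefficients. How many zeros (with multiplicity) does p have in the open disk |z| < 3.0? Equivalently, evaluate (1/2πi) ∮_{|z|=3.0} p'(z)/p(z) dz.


The zeros of p are: (-2 + 3i), (-2 - 3i), (3 + 1i), (3 - 1i), -2.
Their magnitudes are: 3.606, 3.606, 3.162, 3.162, 2.
Zeros with |z| < R = 3.0: -2.
Count = 1.
By the argument principle, (1/2πi) ∮_{|z|=R} p'(z)/p(z) dz equals exactly this count.

Number of zeros inside |z| < 3.0: 1.


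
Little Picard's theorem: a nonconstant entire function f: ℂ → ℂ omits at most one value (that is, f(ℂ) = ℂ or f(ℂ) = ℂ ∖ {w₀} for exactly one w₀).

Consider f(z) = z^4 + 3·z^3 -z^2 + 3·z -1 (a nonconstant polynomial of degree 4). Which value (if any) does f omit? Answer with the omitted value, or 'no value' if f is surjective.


Little Picard bounds the complement of f(ℂ) to at most one point.
For every w ∈ ℂ, the equation p(z) − w = 0 is a nonconstant polynomial in z and hence has at least one root by the fundamental theorem of algebra. So p is surjective onto ℂ, omitting no value.

Omitted value: no value.


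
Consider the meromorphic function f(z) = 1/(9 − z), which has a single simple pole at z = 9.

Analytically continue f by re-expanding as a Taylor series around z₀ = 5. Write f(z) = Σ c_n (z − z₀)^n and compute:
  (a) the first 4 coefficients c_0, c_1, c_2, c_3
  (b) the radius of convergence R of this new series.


Let w = z − z₀, so z = z₀ + w.
Then 9 − z = 9 − (z₀ + w) = (9 − z₀) − w = 4 − w.
f(z) = 1/(4 − w) = (1/(4)) · 1/(1 − w/(4)) = Σ_{n≥0} w^n / (4)^(n+1).
So c_n = 1/(4)^(n+1):
  c_0 = 1/(4)^1 = 1/4.
  c_1 = 1/(4)^2 = 1/16.
  c_2 = 1/(4)^3 = 1/64.
  c_3 = 1/(4)^4 = 1/256.
The series is valid for |w/d| < 1, i.e. |z − z₀| < |d|.
Radius of convergence: R = |9 − z₀| = |4| = 4 (distance from z₀ to the singularity z = 9).

c_0 = 1/4, c_1 = 1/16, c_2 = 1/64, c_3 = 1/256; R = 4.


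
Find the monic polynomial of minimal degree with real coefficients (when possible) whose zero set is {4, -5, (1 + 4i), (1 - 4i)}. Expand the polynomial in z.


The polynomial is p(z) = ∏_{α ∈ S} (z − α), where S = {4, -5, (1 + 4i), (1 - 4i)}.
Expanding the product yields: p(z) = z^4 -z^3 -5·z^2 + 57·z -340.
Note conjugate pairs combine to real quadratics: (z − (1+4i))(z − (1−4i)) = z² − 2z + 17.
The resulting polynomial has degree 4 and real coefficients as required.

p(z) = z^4 -z^3 -5·z^2 + 57·z -340.


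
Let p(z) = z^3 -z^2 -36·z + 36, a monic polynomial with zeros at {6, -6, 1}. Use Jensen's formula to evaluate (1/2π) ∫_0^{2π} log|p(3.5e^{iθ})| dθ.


Zeros: -6, 1, 6; r = 3.5.
Inside |z| < r: 1. Outside (|z| ≥ r): -6, 6.
p(0) = 36, so log|p(0)| = log(36) = 3.5835.
Apply Jensen: I(r) = log|p(0)| + Σ_k log(r/|z_k|), summed over zeros inside |z| < r.
  log(r/|z_k|) for z_k = 1: log(3.5/1) = 1.2528
  Outside zeros (-6, 6) contribute nothing to the Jensen sum.
Sum over inside zeros: 1.2528.
I(r) = log|p(0)| + (inside sum) = 3.5835 + 1.2528 = 4.8363.
Note: since some zeros are outside |z| ≤ r, the simplified n·log(r) form does NOT apply — only the inside zeros contribute.

I(r) ≈ 4.8363.
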